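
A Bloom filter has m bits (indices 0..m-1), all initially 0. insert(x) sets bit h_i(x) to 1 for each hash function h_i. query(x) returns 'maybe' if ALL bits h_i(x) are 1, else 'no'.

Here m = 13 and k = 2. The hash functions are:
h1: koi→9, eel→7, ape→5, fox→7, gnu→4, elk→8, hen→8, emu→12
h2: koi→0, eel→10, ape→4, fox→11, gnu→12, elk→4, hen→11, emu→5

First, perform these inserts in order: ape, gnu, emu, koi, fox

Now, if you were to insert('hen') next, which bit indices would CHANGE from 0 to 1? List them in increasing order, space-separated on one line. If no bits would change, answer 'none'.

Answer: 8

Derivation:
Start: bits=0000000000000
After insert 'ape': sets bits 4 5 -> bits=0000110000000
After insert 'gnu': sets bits 4 12 -> bits=0000110000001
After insert 'emu': sets bits 5 12 -> bits=0000110000001
After insert 'koi': sets bits 0 9 -> bits=1000110001001
After insert 'fox': sets bits 7 11 -> bits=1000110101011
insert 'hen' would touch bits 8 11; currently bit8=0, bit11=1
Bits that are 0 among those (would change 0->1): 8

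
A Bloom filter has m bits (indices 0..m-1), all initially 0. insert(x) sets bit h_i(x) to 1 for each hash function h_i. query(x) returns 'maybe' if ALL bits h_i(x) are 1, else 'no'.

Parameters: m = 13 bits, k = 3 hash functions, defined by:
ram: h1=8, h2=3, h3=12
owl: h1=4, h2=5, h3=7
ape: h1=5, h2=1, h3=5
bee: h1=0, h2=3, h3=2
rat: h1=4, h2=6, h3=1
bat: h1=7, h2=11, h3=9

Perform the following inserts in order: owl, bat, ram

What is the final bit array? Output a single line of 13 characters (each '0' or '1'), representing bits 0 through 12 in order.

Start: bits=0000000000000
After insert 'owl': sets bits 4 5 7 -> bits=0000110100000
After insert 'bat': sets bits 7 9 11 -> bits=0000110101010
After insert 'ram': sets bits 3 8 12 -> bits=0001110111011

Answer: 0001110111011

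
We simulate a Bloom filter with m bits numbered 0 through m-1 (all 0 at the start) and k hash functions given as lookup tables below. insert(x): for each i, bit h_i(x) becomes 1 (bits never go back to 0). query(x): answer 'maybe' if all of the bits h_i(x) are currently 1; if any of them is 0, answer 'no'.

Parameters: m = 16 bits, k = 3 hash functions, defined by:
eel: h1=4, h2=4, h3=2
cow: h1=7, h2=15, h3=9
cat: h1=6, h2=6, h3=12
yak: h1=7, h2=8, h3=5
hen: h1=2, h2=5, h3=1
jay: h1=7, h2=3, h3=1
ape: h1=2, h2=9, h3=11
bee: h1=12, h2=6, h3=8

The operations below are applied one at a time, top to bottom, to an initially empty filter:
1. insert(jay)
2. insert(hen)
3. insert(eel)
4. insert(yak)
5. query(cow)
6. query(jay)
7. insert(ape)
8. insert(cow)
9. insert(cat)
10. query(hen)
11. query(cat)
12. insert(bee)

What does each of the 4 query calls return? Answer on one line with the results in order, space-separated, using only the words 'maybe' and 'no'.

Answer: no maybe maybe maybe

Derivation:
Start: bits=0000000000000000
Op 1: insert jay -> sets bits 1 3 7 -> bits=0101000100000000
Op 2: insert hen -> sets bits 1 2 5 -> bits=0111010100000000
Op 3: insert eel -> sets bits 2 4 -> bits=0111110100000000
Op 4: insert yak -> sets bits 5 7 8 -> bits=0111110110000000
Op 5: query cow -> checks bit7=1, bit9=0, bit15=0 (has a 0) -> no
Op 6: query jay -> checks bit1=1, bit3=1, bit7=1 (all 1) -> maybe
Op 7: insert ape -> sets bits 2 9 11 -> bits=0111110111010000
Op 8: insert cow -> sets bits 7 9 15 -> bits=0111110111010001
Op 9: insert cat -> sets bits 6 12 -> bits=0111111111011001
Op 10: query hen -> checks bit1=1, bit2=1, bit5=1 (all 1) -> maybe
Op 11: query cat -> checks bit6=1, bit12=1 (all 1) -> maybe
Op 12: insert bee -> sets bits 6 8 12 -> bits=0111111111011001
Query results in order: no maybe maybe maybe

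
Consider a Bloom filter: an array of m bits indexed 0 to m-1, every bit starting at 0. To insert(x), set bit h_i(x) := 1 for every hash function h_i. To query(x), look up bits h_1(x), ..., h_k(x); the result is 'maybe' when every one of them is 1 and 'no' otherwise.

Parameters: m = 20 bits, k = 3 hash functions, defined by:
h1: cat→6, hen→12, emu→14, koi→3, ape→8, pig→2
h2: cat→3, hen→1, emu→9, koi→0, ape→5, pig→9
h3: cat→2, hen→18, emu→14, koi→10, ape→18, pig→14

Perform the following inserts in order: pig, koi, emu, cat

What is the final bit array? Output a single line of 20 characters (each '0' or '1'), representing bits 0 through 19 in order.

Answer: 10110010011000100000

Derivation:
Start: bits=00000000000000000000
After insert 'pig': sets bits 2 9 14 -> bits=00100000010000100000
After insert 'koi': sets bits 0 3 10 -> bits=10110000011000100000
After insert 'emu': sets bits 9 14 -> bits=10110000011000100000
After insert 'cat': sets bits 2 3 6 -> bits=10110010011000100000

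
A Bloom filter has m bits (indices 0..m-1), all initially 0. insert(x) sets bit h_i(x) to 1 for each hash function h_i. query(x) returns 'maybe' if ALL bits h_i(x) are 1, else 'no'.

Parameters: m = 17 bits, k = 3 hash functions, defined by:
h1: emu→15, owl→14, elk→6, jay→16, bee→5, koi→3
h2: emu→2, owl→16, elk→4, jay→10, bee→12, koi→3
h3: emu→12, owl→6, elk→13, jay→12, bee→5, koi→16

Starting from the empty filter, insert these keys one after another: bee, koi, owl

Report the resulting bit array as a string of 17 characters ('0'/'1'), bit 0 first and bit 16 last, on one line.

Start: bits=00000000000000000
After insert 'bee': sets bits 5 12 -> bits=00000100000010000
After insert 'koi': sets bits 3 16 -> bits=00010100000010001
After insert 'owl': sets bits 6 14 16 -> bits=00010110000010101

Answer: 00010110000010101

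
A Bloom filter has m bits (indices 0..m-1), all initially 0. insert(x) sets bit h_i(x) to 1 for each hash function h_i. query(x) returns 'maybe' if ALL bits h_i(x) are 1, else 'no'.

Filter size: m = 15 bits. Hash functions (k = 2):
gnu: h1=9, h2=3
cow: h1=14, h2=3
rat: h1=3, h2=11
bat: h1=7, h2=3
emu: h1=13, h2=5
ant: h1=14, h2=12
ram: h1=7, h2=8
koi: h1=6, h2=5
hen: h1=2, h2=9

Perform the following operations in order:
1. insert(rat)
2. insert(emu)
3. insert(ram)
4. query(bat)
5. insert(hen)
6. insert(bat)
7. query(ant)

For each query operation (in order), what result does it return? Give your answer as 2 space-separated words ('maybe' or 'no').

Answer: maybe no

Derivation:
Start: bits=000000000000000
Op 1: insert rat -> sets bits 3 11 -> bits=000100000001000
Op 2: insert emu -> sets bits 5 13 -> bits=000101000001010
Op 3: insert ram -> sets bits 7 8 -> bits=000101011001010
Op 4: query bat -> checks bit3=1, bit7=1 (all 1) -> maybe
Op 5: insert hen -> sets bits 2 9 -> bits=001101011101010
Op 6: insert bat -> sets bits 3 7 -> bits=001101011101010
Op 7: query ant -> checks bit12=0, bit14=0 (has a 0) -> no
Query results in order: maybe no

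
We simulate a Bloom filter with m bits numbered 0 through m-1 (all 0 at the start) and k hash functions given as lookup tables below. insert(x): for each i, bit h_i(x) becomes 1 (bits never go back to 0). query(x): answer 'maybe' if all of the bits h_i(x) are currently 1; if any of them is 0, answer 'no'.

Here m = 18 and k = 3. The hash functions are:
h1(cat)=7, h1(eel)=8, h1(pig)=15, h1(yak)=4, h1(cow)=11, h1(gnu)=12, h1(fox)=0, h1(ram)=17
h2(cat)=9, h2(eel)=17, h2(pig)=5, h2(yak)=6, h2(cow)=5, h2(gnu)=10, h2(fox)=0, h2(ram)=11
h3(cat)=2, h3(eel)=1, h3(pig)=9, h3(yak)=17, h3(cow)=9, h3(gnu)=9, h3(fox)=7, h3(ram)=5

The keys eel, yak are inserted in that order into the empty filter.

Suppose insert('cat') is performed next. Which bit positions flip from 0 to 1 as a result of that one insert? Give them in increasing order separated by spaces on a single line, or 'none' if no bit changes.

Start: bits=000000000000000000
After insert 'eel': sets bits 1 8 17 -> bits=010000001000000001
After insert 'yak': sets bits 4 6 17 -> bits=010010101000000001
insert 'cat' would touch bits 2 7 9; currently bit2=0, bit7=0, bit9=0
Bits that are 0 among those (would change 0->1): 2 7 9

Answer: 2 7 9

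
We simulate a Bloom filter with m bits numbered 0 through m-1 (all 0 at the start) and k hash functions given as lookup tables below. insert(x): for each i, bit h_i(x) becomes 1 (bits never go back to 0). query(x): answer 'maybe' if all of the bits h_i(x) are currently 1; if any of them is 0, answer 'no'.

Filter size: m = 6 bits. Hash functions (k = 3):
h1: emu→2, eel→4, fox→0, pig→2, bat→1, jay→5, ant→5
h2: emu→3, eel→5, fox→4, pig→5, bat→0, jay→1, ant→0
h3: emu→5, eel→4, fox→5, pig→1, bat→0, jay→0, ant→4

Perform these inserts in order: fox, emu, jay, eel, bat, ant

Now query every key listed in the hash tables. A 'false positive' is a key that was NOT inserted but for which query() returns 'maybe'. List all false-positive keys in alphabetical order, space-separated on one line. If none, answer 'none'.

Answer: pig

Derivation:
Start: bits=000000
After insert 'fox': sets bits 0 4 5 -> bits=100011
After insert 'emu': sets bits 2 3 5 -> bits=101111
After insert 'jay': sets bits 0 1 5 -> bits=111111
After insert 'eel': sets bits 4 5 -> bits=111111
After insert 'bat': sets bits 0 1 -> bits=111111
After insert 'ant': sets bits 0 4 5 -> bits=111111
Not inserted: pig — query each against bits=111111:
query pig: checks bit1=1, bit2=1, bit5=1 (all 1) -> maybe => FALSE POSITIVE
False positives (alphabetical): pig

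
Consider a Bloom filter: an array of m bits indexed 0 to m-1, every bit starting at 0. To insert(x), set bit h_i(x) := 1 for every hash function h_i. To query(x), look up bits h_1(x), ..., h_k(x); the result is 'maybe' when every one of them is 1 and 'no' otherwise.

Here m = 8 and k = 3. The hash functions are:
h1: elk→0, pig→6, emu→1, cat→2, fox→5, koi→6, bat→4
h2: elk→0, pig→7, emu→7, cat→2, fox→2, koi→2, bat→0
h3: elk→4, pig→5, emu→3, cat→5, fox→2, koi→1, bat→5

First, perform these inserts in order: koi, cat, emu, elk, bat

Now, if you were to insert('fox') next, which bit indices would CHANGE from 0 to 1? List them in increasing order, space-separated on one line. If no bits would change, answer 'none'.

Start: bits=00000000
After insert 'koi': sets bits 1 2 6 -> bits=01100010
After insert 'cat': sets bits 2 5 -> bits=01100110
After insert 'emu': sets bits 1 3 7 -> bits=01110111
After insert 'elk': sets bits 0 4 -> bits=11111111
After insert 'bat': sets bits 0 4 5 -> bits=11111111
insert 'fox' would touch bits 2 5; currently bit2=1, bit5=1
Bits that are 0 among those (would change 0->1): none

Answer: none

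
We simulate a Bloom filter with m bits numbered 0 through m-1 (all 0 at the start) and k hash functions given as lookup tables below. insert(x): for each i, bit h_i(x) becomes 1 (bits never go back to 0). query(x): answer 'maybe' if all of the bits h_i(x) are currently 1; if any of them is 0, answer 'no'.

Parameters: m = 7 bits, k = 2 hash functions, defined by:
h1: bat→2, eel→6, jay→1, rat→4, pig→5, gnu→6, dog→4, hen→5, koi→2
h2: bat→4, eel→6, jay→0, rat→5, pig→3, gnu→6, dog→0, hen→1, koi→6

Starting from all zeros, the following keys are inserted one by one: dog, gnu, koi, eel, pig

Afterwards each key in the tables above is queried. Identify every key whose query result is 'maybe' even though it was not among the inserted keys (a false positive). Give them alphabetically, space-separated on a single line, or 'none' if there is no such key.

Start: bits=0000000
After insert 'dog': sets bits 0 4 -> bits=1000100
After insert 'gnu': sets bits 6 -> bits=1000101
After insert 'koi': sets bits 2 6 -> bits=1010101
After insert 'eel': sets bits 6 -> bits=1010101
After insert 'pig': sets bits 3 5 -> bits=1011111
Not inserted: bat hen jay rat — query each against bits=1011111:
query bat: checks bit2=1, bit4=1 (all 1) -> maybe => FALSE POSITIVE
query hen: checks bit1=0, bit5=1 (has a 0) -> no => not a false positive
query jay: checks bit0=1, bit1=0 (has a 0) -> no => not a false positive
query rat: checks bit4=1, bit5=1 (all 1) -> maybe => FALSE POSITIVE
False positives (alphabetical): bat rat

Answer: bat rat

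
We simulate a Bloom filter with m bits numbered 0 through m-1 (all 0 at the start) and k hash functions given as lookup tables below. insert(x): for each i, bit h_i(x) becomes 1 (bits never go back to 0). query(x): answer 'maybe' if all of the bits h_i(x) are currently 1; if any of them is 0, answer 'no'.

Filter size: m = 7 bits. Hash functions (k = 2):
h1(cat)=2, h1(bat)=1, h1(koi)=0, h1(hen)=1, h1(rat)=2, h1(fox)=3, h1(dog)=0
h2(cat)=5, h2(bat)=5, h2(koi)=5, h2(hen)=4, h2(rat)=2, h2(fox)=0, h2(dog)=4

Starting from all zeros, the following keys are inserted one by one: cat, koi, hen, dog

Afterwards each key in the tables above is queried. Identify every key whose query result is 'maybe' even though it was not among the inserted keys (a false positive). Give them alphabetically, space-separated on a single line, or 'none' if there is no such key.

Start: bits=0000000
After insert 'cat': sets bits 2 5 -> bits=0010010
After insert 'koi': sets bits 0 5 -> bits=1010010
After insert 'hen': sets bits 1 4 -> bits=1110110
After insert 'dog': sets bits 0 4 -> bits=1110110
Not inserted: bat fox rat — query each against bits=1110110:
query bat: checks bit1=1, bit5=1 (all 1) -> maybe => FALSE POSITIVE
query fox: checks bit0=1, bit3=0 (has a 0) -> no => not a false positive
query rat: checks bit2=1 (all 1) -> maybe => FALSE POSITIVE
False positives (alphabetical): bat rat

Answer: bat rat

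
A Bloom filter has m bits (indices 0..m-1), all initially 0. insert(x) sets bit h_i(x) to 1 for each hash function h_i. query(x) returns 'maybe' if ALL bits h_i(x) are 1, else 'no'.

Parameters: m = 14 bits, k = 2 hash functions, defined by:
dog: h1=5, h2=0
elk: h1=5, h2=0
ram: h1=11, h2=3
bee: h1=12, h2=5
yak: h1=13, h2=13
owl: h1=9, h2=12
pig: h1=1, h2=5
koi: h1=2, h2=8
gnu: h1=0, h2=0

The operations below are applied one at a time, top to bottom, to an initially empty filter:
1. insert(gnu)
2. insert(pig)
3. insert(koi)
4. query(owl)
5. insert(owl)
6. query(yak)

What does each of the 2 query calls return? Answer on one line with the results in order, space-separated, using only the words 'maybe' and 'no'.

Start: bits=00000000000000
Op 1: insert gnu -> sets bits 0 -> bits=10000000000000
Op 2: insert pig -> sets bits 1 5 -> bits=11000100000000
Op 3: insert koi -> sets bits 2 8 -> bits=11100100100000
Op 4: query owl -> checks bit9=0, bit12=0 (has a 0) -> no
Op 5: insert owl -> sets bits 9 12 -> bits=11100100110010
Op 6: query yak -> checks bit13=0 (has a 0) -> no
Query results in order: no no

Answer: no no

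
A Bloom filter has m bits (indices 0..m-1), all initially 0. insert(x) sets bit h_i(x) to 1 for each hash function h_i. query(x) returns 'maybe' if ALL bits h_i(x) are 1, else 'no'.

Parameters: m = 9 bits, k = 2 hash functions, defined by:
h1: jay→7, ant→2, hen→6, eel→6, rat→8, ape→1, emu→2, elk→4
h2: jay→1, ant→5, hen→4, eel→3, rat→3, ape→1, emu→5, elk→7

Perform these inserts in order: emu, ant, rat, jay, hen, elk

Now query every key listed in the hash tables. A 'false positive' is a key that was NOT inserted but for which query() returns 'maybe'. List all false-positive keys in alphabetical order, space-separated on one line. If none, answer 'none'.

Start: bits=000000000
After insert 'emu': sets bits 2 5 -> bits=001001000
After insert 'ant': sets bits 2 5 -> bits=001001000
After insert 'rat': sets bits 3 8 -> bits=001101001
After insert 'jay': sets bits 1 7 -> bits=011101011
After insert 'hen': sets bits 4 6 -> bits=011111111
After insert 'elk': sets bits 4 7 -> bits=011111111
Not inserted: ape eel — query each against bits=011111111:
query ape: checks bit1=1 (all 1) -> maybe => FALSE POSITIVE
query eel: checks bit3=1, bit6=1 (all 1) -> maybe => FALSE POSITIVE
False positives (alphabetical): ape eel

Answer: ape eel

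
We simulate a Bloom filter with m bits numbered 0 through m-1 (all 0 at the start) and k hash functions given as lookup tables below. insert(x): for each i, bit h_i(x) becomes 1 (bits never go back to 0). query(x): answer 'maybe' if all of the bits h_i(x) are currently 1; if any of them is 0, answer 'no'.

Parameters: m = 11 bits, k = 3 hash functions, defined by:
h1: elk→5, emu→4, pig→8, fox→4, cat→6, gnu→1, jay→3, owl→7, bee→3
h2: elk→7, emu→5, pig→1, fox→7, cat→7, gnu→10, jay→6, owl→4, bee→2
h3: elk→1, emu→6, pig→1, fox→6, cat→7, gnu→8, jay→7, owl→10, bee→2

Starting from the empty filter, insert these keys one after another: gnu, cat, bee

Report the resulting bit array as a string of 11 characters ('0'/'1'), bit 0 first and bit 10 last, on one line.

Start: bits=00000000000
After insert 'gnu': sets bits 1 8 10 -> bits=01000000101
After insert 'cat': sets bits 6 7 -> bits=01000011101
After insert 'bee': sets bits 2 3 -> bits=01110011101

Answer: 01110011101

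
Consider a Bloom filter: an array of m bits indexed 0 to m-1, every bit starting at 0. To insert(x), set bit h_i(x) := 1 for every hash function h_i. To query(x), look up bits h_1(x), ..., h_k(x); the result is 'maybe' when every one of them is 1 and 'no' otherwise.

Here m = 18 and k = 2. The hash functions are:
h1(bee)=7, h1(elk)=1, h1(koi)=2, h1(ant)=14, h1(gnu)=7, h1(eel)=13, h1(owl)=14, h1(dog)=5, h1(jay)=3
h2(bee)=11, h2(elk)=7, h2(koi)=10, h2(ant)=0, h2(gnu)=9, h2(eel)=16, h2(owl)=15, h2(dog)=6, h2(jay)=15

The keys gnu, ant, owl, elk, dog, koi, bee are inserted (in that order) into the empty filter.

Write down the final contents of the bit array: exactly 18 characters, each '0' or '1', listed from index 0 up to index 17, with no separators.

Answer: 111001110111001100

Derivation:
Start: bits=000000000000000000
After insert 'gnu': sets bits 7 9 -> bits=000000010100000000
After insert 'ant': sets bits 0 14 -> bits=100000010100001000
After insert 'owl': sets bits 14 15 -> bits=100000010100001100
After insert 'elk': sets bits 1 7 -> bits=110000010100001100
After insert 'dog': sets bits 5 6 -> bits=110001110100001100
After insert 'koi': sets bits 2 10 -> bits=111001110110001100
After insert 'bee': sets bits 7 11 -> bits=111001110111001100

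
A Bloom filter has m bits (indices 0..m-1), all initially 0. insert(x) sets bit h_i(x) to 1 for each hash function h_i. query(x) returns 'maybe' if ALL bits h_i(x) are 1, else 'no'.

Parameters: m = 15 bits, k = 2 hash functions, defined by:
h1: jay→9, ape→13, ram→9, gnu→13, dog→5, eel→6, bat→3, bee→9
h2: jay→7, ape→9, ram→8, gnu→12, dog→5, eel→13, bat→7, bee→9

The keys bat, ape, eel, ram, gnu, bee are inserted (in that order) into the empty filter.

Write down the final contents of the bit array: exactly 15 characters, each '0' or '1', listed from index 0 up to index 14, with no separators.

Start: bits=000000000000000
After insert 'bat': sets bits 3 7 -> bits=000100010000000
After insert 'ape': sets bits 9 13 -> bits=000100010100010
After insert 'eel': sets bits 6 13 -> bits=000100110100010
After insert 'ram': sets bits 8 9 -> bits=000100111100010
After insert 'gnu': sets bits 12 13 -> bits=000100111100110
After insert 'bee': sets bits 9 -> bits=000100111100110

Answer: 000100111100110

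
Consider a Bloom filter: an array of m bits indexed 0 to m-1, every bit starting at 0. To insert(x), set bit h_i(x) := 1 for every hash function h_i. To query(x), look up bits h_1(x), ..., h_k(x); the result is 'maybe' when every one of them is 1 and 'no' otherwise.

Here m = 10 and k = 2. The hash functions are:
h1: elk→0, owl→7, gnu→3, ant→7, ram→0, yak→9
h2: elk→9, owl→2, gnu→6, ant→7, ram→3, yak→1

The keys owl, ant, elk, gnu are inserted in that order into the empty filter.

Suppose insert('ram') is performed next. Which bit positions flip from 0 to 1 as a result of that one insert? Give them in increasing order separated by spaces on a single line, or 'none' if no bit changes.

Answer: none

Derivation:
Start: bits=0000000000
After insert 'owl': sets bits 2 7 -> bits=0010000100
After insert 'ant': sets bits 7 -> bits=0010000100
After insert 'elk': sets bits 0 9 -> bits=1010000101
After insert 'gnu': sets bits 3 6 -> bits=1011001101
insert 'ram' would touch bits 0 3; currently bit0=1, bit3=1
Bits that are 0 among those (would change 0->1): none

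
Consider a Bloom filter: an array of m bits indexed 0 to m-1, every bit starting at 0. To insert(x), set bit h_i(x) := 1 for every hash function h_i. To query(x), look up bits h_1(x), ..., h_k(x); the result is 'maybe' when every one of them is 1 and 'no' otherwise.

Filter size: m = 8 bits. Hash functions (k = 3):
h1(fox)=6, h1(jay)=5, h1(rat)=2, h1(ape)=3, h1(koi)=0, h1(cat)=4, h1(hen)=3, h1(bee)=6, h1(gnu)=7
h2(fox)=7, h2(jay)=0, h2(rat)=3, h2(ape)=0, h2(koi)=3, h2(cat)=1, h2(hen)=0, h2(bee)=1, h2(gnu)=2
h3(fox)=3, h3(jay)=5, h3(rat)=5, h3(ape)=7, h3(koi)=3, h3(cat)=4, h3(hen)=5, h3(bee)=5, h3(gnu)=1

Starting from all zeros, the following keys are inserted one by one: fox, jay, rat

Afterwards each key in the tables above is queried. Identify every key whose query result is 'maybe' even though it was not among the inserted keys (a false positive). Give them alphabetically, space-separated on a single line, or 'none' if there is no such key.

Start: bits=00000000
After insert 'fox': sets bits 3 6 7 -> bits=00010011
After insert 'jay': sets bits 0 5 -> bits=10010111
After insert 'rat': sets bits 2 3 5 -> bits=10110111
Not inserted: ape bee cat gnu hen koi — query each against bits=10110111:
query ape: checks bit0=1, bit3=1, bit7=1 (all 1) -> maybe => FALSE POSITIVE
query bee: checks bit1=0, bit5=1, bit6=1 (has a 0) -> no => not a false positive
query cat: checks bit1=0, bit4=0 (has a 0) -> no => not a false positive
query gnu: checks bit1=0, bit2=1, bit7=1 (has a 0) -> no => not a false positive
query hen: checks bit0=1, bit3=1, bit5=1 (all 1) -> maybe => FALSE POSITIVE
query koi: checks bit0=1, bit3=1 (all 1) -> maybe => FALSE POSITIVE
False positives (alphabetical): ape hen koi

Answer: ape hen koi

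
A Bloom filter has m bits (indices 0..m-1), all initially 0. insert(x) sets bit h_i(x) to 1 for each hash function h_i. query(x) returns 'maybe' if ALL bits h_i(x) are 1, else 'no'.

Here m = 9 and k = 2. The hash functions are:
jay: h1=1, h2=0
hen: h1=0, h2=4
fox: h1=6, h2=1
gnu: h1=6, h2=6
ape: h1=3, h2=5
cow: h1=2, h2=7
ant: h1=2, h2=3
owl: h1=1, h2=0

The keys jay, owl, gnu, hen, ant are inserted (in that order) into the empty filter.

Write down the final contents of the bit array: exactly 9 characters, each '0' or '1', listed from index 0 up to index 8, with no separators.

Answer: 111110100

Derivation:
Start: bits=000000000
After insert 'jay': sets bits 0 1 -> bits=110000000
After insert 'owl': sets bits 0 1 -> bits=110000000
After insert 'gnu': sets bits 6 -> bits=110000100
After insert 'hen': sets bits 0 4 -> bits=110010100
After insert 'ant': sets bits 2 3 -> bits=111110100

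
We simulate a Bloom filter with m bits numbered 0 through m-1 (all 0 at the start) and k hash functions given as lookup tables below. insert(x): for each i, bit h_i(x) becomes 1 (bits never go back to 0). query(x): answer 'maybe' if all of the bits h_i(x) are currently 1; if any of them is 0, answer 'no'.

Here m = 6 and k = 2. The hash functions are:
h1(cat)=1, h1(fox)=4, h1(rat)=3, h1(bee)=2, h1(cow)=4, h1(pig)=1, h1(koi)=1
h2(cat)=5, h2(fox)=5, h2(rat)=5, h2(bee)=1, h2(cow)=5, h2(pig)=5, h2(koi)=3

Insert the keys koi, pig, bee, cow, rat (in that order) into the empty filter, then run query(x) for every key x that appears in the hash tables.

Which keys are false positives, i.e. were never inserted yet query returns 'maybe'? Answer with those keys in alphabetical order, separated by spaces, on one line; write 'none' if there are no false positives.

Answer: cat fox

Derivation:
Start: bits=000000
After insert 'koi': sets bits 1 3 -> bits=010100
After insert 'pig': sets bits 1 5 -> bits=010101
After insert 'bee': sets bits 1 2 -> bits=011101
After insert 'cow': sets bits 4 5 -> bits=011111
After insert 'rat': sets bits 3 5 -> bits=011111
Not inserted: cat fox — query each against bits=011111:
query cat: checks bit1=1, bit5=1 (all 1) -> maybe => FALSE POSITIVE
query fox: checks bit4=1, bit5=1 (all 1) -> maybe => FALSE POSITIVE
False positives (alphabetical): cat fox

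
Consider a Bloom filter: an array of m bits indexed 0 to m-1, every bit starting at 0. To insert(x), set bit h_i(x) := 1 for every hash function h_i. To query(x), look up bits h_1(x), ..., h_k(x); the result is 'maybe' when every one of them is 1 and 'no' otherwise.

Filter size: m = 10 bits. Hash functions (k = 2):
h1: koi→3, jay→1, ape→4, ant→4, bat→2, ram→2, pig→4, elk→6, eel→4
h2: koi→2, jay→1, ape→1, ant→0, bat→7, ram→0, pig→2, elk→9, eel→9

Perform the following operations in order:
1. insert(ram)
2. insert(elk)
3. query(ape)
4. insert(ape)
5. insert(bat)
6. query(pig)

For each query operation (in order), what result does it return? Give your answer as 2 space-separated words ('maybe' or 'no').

Start: bits=0000000000
Op 1: insert ram -> sets bits 0 2 -> bits=1010000000
Op 2: insert elk -> sets bits 6 9 -> bits=1010001001
Op 3: query ape -> checks bit1=0, bit4=0 (has a 0) -> no
Op 4: insert ape -> sets bits 1 4 -> bits=1110101001
Op 5: insert bat -> sets bits 2 7 -> bits=1110101101
Op 6: query pig -> checks bit2=1, bit4=1 (all 1) -> maybe
Query results in order: no maybe

Answer: no maybe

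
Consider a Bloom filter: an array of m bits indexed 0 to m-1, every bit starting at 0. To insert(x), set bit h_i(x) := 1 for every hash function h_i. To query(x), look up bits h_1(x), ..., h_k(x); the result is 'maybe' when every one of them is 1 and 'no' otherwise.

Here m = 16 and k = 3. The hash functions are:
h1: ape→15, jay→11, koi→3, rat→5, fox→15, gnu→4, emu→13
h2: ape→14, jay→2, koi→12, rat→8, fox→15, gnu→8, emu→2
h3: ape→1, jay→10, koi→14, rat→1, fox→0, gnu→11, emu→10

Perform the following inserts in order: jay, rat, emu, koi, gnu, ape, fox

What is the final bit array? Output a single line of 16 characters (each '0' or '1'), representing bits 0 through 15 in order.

Answer: 1111110010111111

Derivation:
Start: bits=0000000000000000
After insert 'jay': sets bits 2 10 11 -> bits=0010000000110000
After insert 'rat': sets bits 1 5 8 -> bits=0110010010110000
After insert 'emu': sets bits 2 10 13 -> bits=0110010010110100
After insert 'koi': sets bits 3 12 14 -> bits=0111010010111110
After insert 'gnu': sets bits 4 8 11 -> bits=0111110010111110
After insert 'ape': sets bits 1 14 15 -> bits=0111110010111111
After insert 'fox': sets bits 0 15 -> bits=1111110010111111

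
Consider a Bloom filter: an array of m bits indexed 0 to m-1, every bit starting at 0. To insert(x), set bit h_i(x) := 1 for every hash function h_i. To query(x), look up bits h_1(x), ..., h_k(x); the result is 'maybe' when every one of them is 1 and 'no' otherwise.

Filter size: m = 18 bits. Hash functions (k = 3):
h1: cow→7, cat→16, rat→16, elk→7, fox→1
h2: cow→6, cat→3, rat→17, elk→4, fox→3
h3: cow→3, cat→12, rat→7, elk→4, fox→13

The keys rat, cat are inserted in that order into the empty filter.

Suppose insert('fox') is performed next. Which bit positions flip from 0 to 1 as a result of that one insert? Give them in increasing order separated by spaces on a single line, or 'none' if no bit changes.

Answer: 1 13

Derivation:
Start: bits=000000000000000000
After insert 'rat': sets bits 7 16 17 -> bits=000000010000000011
After insert 'cat': sets bits 3 12 16 -> bits=000100010000100011
insert 'fox' would touch bits 1 3 13; currently bit1=0, bit3=1, bit13=0
Bits that are 0 among those (would change 0->1): 1 13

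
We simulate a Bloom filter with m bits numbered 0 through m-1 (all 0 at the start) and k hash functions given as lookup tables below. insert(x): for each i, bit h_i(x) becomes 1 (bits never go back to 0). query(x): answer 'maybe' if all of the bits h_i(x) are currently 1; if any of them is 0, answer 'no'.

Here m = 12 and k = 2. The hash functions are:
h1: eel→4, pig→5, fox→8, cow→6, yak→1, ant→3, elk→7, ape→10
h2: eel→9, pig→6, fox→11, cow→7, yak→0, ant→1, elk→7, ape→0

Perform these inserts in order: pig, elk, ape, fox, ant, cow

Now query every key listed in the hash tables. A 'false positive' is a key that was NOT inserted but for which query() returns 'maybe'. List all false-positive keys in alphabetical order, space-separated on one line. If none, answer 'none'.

Answer: yak

Derivation:
Start: bits=000000000000
After insert 'pig': sets bits 5 6 -> bits=000001100000
After insert 'elk': sets bits 7 -> bits=000001110000
After insert 'ape': sets bits 0 10 -> bits=100001110010
After insert 'fox': sets bits 8 11 -> bits=100001111011
After insert 'ant': sets bits 1 3 -> bits=110101111011
After insert 'cow': sets bits 6 7 -> bits=110101111011
Not inserted: eel yak — query each against bits=110101111011:
query eel: checks bit4=0, bit9=0 (has a 0) -> no => not a false positive
query yak: checks bit0=1, bit1=1 (all 1) -> maybe => FALSE POSITIVE
False positives (alphabetical): yak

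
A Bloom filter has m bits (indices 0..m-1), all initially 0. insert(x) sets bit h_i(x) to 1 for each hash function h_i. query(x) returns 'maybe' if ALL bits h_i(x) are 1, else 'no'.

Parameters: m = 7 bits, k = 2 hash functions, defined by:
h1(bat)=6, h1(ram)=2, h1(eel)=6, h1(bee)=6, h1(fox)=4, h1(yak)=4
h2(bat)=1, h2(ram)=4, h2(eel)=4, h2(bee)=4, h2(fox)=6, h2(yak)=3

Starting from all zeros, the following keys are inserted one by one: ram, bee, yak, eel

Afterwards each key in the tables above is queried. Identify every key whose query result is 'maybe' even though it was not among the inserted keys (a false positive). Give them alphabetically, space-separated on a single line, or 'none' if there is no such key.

Start: bits=0000000
After insert 'ram': sets bits 2 4 -> bits=0010100
After insert 'bee': sets bits 4 6 -> bits=0010101
After insert 'yak': sets bits 3 4 -> bits=0011101
After insert 'eel': sets bits 4 6 -> bits=0011101
Not inserted: bat fox — query each against bits=0011101:
query bat: checks bit1=0, bit6=1 (has a 0) -> no => not a false positive
query fox: checks bit4=1, bit6=1 (all 1) -> maybe => FALSE POSITIVE
False positives (alphabetical): fox

Answer: fox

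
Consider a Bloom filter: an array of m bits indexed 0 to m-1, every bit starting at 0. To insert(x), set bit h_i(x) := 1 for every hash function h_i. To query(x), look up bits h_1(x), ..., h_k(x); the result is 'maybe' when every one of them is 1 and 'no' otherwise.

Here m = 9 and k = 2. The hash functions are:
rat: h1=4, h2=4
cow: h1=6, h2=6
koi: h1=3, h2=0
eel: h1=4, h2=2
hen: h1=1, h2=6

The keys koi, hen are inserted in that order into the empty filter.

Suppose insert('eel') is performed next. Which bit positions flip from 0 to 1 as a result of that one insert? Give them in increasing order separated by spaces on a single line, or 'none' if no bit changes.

Start: bits=000000000
After insert 'koi': sets bits 0 3 -> bits=100100000
After insert 'hen': sets bits 1 6 -> bits=110100100
insert 'eel' would touch bits 2 4; currently bit2=0, bit4=0
Bits that are 0 among those (would change 0->1): 2 4

Answer: 2 4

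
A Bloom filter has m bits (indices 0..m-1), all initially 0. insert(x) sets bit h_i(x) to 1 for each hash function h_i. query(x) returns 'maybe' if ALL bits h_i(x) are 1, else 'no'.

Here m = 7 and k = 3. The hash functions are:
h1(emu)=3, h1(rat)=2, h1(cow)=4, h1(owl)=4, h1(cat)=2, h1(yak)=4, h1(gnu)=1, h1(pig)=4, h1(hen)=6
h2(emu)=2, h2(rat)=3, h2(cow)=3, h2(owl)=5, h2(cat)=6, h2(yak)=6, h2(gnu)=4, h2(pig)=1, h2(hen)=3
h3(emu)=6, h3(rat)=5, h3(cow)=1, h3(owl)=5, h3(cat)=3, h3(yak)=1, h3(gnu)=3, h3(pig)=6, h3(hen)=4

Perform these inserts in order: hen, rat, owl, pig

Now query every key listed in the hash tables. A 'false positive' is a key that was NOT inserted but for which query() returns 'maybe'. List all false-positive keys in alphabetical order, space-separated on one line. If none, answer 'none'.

Start: bits=0000000
After insert 'hen': sets bits 3 4 6 -> bits=0001101
After insert 'rat': sets bits 2 3 5 -> bits=0011111
After insert 'owl': sets bits 4 5 -> bits=0011111
After insert 'pig': sets bits 1 4 6 -> bits=0111111
Not inserted: cat cow emu gnu yak — query each against bits=0111111:
query cat: checks bit2=1, bit3=1, bit6=1 (all 1) -> maybe => FALSE POSITIVE
query cow: checks bit1=1, bit3=1, bit4=1 (all 1) -> maybe => FALSE POSITIVE
query emu: checks bit2=1, bit3=1, bit6=1 (all 1) -> maybe => FALSE POSITIVE
query gnu: checks bit1=1, bit3=1, bit4=1 (all 1) -> maybe => FALSE POSITIVE
query yak: checks bit1=1, bit4=1, bit6=1 (all 1) -> maybe => FALSE POSITIVE
False positives (alphabetical): cat cow emu gnu yak

Answer: cat cow emu gnu yak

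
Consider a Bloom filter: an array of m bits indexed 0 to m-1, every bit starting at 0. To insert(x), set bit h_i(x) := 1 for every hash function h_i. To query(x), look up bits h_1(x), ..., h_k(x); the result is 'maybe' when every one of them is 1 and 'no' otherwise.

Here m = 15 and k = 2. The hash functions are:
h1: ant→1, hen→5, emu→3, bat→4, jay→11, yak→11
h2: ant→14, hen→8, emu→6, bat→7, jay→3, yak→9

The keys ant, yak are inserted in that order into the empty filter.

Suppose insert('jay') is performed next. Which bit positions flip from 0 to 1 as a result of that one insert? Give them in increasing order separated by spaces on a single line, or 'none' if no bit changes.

Start: bits=000000000000000
After insert 'ant': sets bits 1 14 -> bits=010000000000001
After insert 'yak': sets bits 9 11 -> bits=010000000101001
insert 'jay' would touch bits 3 11; currently bit3=0, bit11=1
Bits that are 0 among those (would change 0->1): 3

Answer: 3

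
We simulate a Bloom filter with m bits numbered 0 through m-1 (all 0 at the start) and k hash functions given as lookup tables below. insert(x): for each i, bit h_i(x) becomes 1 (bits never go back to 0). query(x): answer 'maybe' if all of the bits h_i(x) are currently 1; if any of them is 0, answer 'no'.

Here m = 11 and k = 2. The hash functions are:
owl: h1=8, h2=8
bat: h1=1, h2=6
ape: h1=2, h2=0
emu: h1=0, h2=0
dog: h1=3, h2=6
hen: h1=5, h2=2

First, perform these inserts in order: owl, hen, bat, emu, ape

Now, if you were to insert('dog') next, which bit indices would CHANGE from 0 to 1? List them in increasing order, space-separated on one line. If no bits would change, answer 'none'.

Answer: 3

Derivation:
Start: bits=00000000000
After insert 'owl': sets bits 8 -> bits=00000000100
After insert 'hen': sets bits 2 5 -> bits=00100100100
After insert 'bat': sets bits 1 6 -> bits=01100110100
After insert 'emu': sets bits 0 -> bits=11100110100
After insert 'ape': sets bits 0 2 -> bits=11100110100
insert 'dog' would touch bits 3 6; currently bit3=0, bit6=1
Bits that are 0 among those (would change 0->1): 3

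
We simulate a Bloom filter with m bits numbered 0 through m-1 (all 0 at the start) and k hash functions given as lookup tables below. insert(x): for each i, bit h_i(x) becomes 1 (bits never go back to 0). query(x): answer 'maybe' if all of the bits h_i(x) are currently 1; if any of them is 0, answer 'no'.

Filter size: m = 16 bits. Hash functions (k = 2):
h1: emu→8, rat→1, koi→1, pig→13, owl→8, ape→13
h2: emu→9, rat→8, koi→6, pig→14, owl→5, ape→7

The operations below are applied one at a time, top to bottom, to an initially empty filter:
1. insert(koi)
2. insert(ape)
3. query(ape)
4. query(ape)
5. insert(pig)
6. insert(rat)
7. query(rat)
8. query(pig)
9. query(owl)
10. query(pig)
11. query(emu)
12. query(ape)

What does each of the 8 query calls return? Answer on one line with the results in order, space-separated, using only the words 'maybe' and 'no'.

Start: bits=0000000000000000
Op 1: insert koi -> sets bits 1 6 -> bits=0100001000000000
Op 2: insert ape -> sets bits 7 13 -> bits=0100001100000100
Op 3: query ape -> checks bit7=1, bit13=1 (all 1) -> maybe
Op 4: query ape -> checks bit7=1, bit13=1 (all 1) -> maybe
Op 5: insert pig -> sets bits 13 14 -> bits=0100001100000110
Op 6: insert rat -> sets bits 1 8 -> bits=0100001110000110
Op 7: query rat -> checks bit1=1, bit8=1 (all 1) -> maybe
Op 8: query pig -> checks bit13=1, bit14=1 (all 1) -> maybe
Op 9: query owl -> checks bit5=0, bit8=1 (has a 0) -> no
Op 10: query pig -> checks bit13=1, bit14=1 (all 1) -> maybe
Op 11: query emu -> checks bit8=1, bit9=0 (has a 0) -> no
Op 12: query ape -> checks bit7=1, bit13=1 (all 1) -> maybe
Query results in order: maybe maybe maybe maybe no maybe no maybe

Answer: maybe maybe maybe maybe no maybe no maybe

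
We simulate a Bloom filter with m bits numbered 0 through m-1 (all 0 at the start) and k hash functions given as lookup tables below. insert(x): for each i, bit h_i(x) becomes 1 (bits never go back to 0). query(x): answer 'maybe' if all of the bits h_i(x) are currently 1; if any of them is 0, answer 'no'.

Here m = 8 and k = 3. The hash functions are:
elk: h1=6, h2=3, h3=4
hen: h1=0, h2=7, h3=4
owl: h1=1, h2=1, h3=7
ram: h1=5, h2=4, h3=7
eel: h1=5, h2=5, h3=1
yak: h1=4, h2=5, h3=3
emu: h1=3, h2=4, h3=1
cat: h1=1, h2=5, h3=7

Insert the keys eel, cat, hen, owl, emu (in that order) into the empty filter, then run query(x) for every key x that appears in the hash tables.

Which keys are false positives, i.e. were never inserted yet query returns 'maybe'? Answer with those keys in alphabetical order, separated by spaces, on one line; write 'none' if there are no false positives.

Start: bits=00000000
After insert 'eel': sets bits 1 5 -> bits=01000100
After insert 'cat': sets bits 1 5 7 -> bits=01000101
After insert 'hen': sets bits 0 4 7 -> bits=11001101
After insert 'owl': sets bits 1 7 -> bits=11001101
After insert 'emu': sets bits 1 3 4 -> bits=11011101
Not inserted: elk ram yak — query each against bits=11011101:
query elk: checks bit3=1, bit4=1, bit6=0 (has a 0) -> no => not a false positive
query ram: checks bit4=1, bit5=1, bit7=1 (all 1) -> maybe => FALSE POSITIVE
query yak: checks bit3=1, bit4=1, bit5=1 (all 1) -> maybe => FALSE POSITIVE
False positives (alphabetical): ram yak

Answer: ram yak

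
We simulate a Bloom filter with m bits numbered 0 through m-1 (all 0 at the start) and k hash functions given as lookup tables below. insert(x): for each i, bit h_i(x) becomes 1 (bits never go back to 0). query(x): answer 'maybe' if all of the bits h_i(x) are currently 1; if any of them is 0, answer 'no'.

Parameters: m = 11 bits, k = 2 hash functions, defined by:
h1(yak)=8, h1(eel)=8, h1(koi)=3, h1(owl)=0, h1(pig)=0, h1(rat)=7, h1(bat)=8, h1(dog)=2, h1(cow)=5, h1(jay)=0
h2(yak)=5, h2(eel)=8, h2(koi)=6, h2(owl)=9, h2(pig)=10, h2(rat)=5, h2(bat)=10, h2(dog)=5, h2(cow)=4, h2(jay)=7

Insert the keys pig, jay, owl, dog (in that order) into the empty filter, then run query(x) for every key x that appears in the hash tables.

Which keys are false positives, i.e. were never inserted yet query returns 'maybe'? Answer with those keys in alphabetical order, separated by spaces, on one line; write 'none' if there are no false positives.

Answer: rat

Derivation:
Start: bits=00000000000
After insert 'pig': sets bits 0 10 -> bits=10000000001
After insert 'jay': sets bits 0 7 -> bits=10000001001
After insert 'owl': sets bits 0 9 -> bits=10000001011
After insert 'dog': sets bits 2 5 -> bits=10100101011
Not inserted: bat cow eel koi rat yak — query each against bits=10100101011:
query bat: checks bit8=0, bit10=1 (has a 0) -> no => not a false positive
query cow: checks bit4=0, bit5=1 (has a 0) -> no => not a false positive
query eel: checks bit8=0 (has a 0) -> no => not a false positive
query koi: checks bit3=0, bit6=0 (has a 0) -> no => not a false positive
query rat: checks bit5=1, bit7=1 (all 1) -> maybe => FALSE POSITIVE
query yak: checks bit5=1, bit8=0 (has a 0) -> no => not a false positive
False positives (alphabetical): rat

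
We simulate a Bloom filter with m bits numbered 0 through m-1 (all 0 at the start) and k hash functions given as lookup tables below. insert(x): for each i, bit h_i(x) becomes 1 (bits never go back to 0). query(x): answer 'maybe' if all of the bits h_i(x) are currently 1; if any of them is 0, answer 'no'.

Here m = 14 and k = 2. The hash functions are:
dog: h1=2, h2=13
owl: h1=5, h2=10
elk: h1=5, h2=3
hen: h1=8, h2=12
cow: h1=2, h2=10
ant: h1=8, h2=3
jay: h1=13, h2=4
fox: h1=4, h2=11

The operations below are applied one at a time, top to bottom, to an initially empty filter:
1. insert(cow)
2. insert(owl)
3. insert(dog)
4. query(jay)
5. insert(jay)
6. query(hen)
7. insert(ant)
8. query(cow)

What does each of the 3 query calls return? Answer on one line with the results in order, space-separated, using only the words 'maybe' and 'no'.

Start: bits=00000000000000
Op 1: insert cow -> sets bits 2 10 -> bits=00100000001000
Op 2: insert owl -> sets bits 5 10 -> bits=00100100001000
Op 3: insert dog -> sets bits 2 13 -> bits=00100100001001
Op 4: query jay -> checks bit4=0, bit13=1 (has a 0) -> no
Op 5: insert jay -> sets bits 4 13 -> bits=00101100001001
Op 6: query hen -> checks bit8=0, bit12=0 (has a 0) -> no
Op 7: insert ant -> sets bits 3 8 -> bits=00111100101001
Op 8: query cow -> checks bit2=1, bit10=1 (all 1) -> maybe
Query results in order: no no maybe

Answer: no no maybe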